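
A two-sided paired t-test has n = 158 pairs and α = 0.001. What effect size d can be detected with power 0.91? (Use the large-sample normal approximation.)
d ≈ 0.37

Minimum detectable effect (paired t-test, normal approximation):
d = (z_{α/2} + z_β) / √n
d = (3.291 + 1.341) / √158
d = 4.631 / 12.570
d ≈ 0.37

By Cohen's convention (0.2 small / 0.5 medium / 0.8 large): small effect.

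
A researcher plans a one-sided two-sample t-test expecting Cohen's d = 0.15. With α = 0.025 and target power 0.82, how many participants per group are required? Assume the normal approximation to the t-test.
n = 735 per group

Sample size formula (two-sample t-test, normal approximation):
n = 2 · ((z_α + z_β) / d)²

z_α = 1.960 (for α = 0.025, one-sided)
z_β = 0.915 (for power = 0.82)
d = 0.15

n = 2 · ((1.960 + 0.915) / 0.15)²
n = 2 · (19.167)²
n ≈ 734.75
Round up to the next whole number: n = 735 per group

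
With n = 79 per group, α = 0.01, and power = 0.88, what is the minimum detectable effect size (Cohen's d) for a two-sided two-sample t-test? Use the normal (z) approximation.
d ≈ 0.60

Minimum detectable effect (two-sample t-test, normal approximation):
d = (z_{α/2} + z_β) / √(n/2)
d = (2.576 + 1.175) / √(79/2)
d = 3.751 / 6.285
d ≈ 0.60

By Cohen's convention (0.2 small / 0.5 medium / 0.8 large): medium effect.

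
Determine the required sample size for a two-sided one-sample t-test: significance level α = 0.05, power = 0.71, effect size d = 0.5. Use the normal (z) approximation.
n = 26

Sample size formula (one-sample t-test, normal approximation):
n = ((z_{α/2} + z_β) / d)²

z_{α/2} = 1.960 (for α = 0.05, two-sided)
z_β = 0.553 (for power = 0.71)
d = 0.5

n = ((1.960 + 0.553) / 0.5)²
n = (5.026)²
n ≈ 25.26
Round up to the next whole number: n = 26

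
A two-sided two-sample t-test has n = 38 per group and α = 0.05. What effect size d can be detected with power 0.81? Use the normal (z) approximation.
d ≈ 0.65

Minimum detectable effect (two-sample t-test, normal approximation):
d = (z_{α/2} + z_β) / √(n/2)
d = (1.960 + 0.878) / √(38/2)
d = 2.838 / 4.359
d ≈ 0.65

By Cohen's convention (0.2 small / 0.5 medium / 0.8 large): medium effect.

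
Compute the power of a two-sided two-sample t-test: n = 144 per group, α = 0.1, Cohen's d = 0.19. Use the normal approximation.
Power ≈ 0.49

Power calculation (two-sample t-test, normal approximation):
z_β = d · √(n/2) - z_{α/2}
z_β = 0.19 · √(144/2) - 1.645
z_β = 0.19 · 8.485 - 1.645
z_β = -0.033

Power = Φ(z_β) = Φ(-0.033) ≈ 0.487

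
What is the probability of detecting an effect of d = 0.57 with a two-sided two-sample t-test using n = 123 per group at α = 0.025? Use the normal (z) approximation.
Power ≈ 0.99

Power calculation (two-sample t-test, normal approximation):
z_β = d · √(n/2) - z_{α/2}
z_β = 0.57 · √(123/2) - 2.241
z_β = 0.57 · 7.842 - 2.241
z_β = 2.229

Power = Φ(z_β) = Φ(2.229) ≈ 0.987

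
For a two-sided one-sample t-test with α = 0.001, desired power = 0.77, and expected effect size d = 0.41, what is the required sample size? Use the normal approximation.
n = 97

Sample size formula (one-sample t-test, normal approximation):
n = ((z_{α/2} + z_β) / d)²

z_{α/2} = 3.291 (for α = 0.001, two-sided)
z_β = 0.739 (for power = 0.77)
d = 0.41

n = ((3.291 + 0.739) / 0.41)²
n = (9.829)²
n ≈ 96.61
Round up to the next whole number: n = 97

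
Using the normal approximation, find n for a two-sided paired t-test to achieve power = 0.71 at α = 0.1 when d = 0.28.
n = 62 pairs

Sample size formula (paired t-test, normal approximation):
n = ((z_{α/2} + z_β) / d)²

z_{α/2} = 1.645 (for α = 0.1, two-sided)
z_β = 0.553 (for power = 0.71)
d = 0.28

n = ((1.645 + 0.553) / 0.28)²
n = (7.850)²
n ≈ 61.62
Round up to the next whole number: n = 62 pairs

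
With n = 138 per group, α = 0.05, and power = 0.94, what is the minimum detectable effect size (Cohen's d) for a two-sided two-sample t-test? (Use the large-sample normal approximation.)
d ≈ 0.42

Minimum detectable effect (two-sample t-test, normal approximation):
d = (z_{α/2} + z_β) / √(n/2)
d = (1.960 + 1.555) / √(138/2)
d = 3.515 / 8.307
d ≈ 0.42

By Cohen's convention (0.2 small / 0.5 medium / 0.8 large): small effect.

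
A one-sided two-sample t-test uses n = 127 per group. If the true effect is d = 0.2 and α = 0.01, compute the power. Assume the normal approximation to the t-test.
Power ≈ 0.23

Power calculation (two-sample t-test, normal approximation):
z_β = d · √(n/2) - z_α
z_β = 0.2 · √(127/2) - 2.326
z_β = 0.2 · 7.969 - 2.326
z_β = -0.733

Power = Φ(z_β) = Φ(-0.733) ≈ 0.232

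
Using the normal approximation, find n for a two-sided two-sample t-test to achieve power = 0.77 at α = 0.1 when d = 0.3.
n = 127 per group

Sample size formula (two-sample t-test, normal approximation):
n = 2 · ((z_{α/2} + z_β) / d)²

z_{α/2} = 1.645 (for α = 0.1, two-sided)
z_β = 0.739 (for power = 0.77)
d = 0.3

n = 2 · ((1.645 + 0.739) / 0.3)²
n = 2 · (7.947)²
n ≈ 126.31
Round up to the next whole number: n = 127 per group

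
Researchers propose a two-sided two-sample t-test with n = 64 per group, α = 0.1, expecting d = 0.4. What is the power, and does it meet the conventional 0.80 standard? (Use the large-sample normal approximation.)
Power ≈ 0.73; the study is underpowered (power < 0.80)

Power calculation (two-sample t-test, normal approximation):
z_β = d · √(n/2) - z_{α/2}
z_β = 0.4 · √(64/2) - 1.645
z_β = 0.4 · 5.657 - 1.645
z_β = 0.618

Power = Φ(z_β) = Φ(0.618) ≈ 0.732

Effect size d = 0.4 is small by Cohen's convention (0.2/0.5/0.8).

Threshold: power ≥ 0.80 is conventionally adequate.
Power ≈ 0.73 → the study is underpowered (power < 0.80).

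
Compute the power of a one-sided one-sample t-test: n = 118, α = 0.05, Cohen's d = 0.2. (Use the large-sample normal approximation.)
Power ≈ 0.70

Power calculation (one-sample t-test, normal approximation):
z_β = d · √n - z_α
z_β = 0.2 · √118 - 1.645
z_β = 0.2 · 10.863 - 1.645
z_β = 0.528

Power = Φ(z_β) = Φ(0.528) ≈ 0.701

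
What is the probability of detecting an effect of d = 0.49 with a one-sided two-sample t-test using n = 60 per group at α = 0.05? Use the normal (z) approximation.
Power ≈ 0.85

Power calculation (two-sample t-test, normal approximation):
z_β = d · √(n/2) - z_α
z_β = 0.49 · √(60/2) - 1.645
z_β = 0.49 · 5.477 - 1.645
z_β = 1.039

Power = Φ(z_β) = Φ(1.039) ≈ 0.851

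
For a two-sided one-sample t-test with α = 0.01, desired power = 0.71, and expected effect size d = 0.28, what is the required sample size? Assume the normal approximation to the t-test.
n = 125

Sample size formula (one-sample t-test, normal approximation):
n = ((z_{α/2} + z_β) / d)²

z_{α/2} = 2.576 (for α = 0.01, two-sided)
z_β = 0.553 (for power = 0.71)
d = 0.28

n = ((2.576 + 0.553) / 0.28)²
n = (11.175)²
n ≈ 124.88
Round up to the next whole number: n = 125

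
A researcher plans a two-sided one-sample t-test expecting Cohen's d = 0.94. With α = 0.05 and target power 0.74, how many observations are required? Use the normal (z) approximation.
n = 8

Sample size formula (one-sample t-test, normal approximation):
n = ((z_{α/2} + z_β) / d)²

z_{α/2} = 1.960 (for α = 0.05, two-sided)
z_β = 0.643 (for power = 0.74)
d = 0.94

n = ((1.960 + 0.643) / 0.94)²
n = (2.769)²
n ≈ 7.67
Round up to the next whole number: n = 8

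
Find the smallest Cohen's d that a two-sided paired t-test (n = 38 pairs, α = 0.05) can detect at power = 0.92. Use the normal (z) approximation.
d ≈ 0.55

Minimum detectable effect (paired t-test, normal approximation):
d = (z_{α/2} + z_β) / √n
d = (1.960 + 1.405) / √38
d = 3.365 / 6.164
d ≈ 0.55

By Cohen's convention (0.2 small / 0.5 medium / 0.8 large): medium effect.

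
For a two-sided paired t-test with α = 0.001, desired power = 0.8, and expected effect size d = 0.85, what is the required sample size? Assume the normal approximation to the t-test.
n = 24 pairs

Sample size formula (paired t-test, normal approximation):
n = ((z_{α/2} + z_β) / d)²

z_{α/2} = 3.291 (for α = 0.001, two-sided)
z_β = 0.842 (for power = 0.8)
d = 0.85

n = ((3.291 + 0.842) / 0.85)²
n = (4.862)²
n ≈ 23.64
Round up to the next whole number: n = 24 pairs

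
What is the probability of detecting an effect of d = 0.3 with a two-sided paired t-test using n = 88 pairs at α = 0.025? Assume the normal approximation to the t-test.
Power ≈ 0.72

Power calculation (paired t-test, normal approximation):
z_β = d · √n - z_{α/2}
z_β = 0.3 · √88 - 2.241
z_β = 0.3 · 9.381 - 2.241
z_β = 0.573

Power = Φ(z_β) = Φ(0.573) ≈ 0.717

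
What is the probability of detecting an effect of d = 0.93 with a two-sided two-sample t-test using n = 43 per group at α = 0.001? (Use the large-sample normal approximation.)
Power ≈ 0.85

Power calculation (two-sample t-test, normal approximation):
z_β = d · √(n/2) - z_{α/2}
z_β = 0.93 · √(43/2) - 3.291
z_β = 0.93 · 4.637 - 3.291
z_β = 1.022

Power = Φ(z_β) = Φ(1.022) ≈ 0.847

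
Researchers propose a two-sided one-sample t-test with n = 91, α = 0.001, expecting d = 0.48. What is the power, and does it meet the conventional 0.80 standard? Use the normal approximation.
Power ≈ 0.90; the study is adequately powered (power ≥ 0.80)

Power calculation (one-sample t-test, normal approximation):
z_β = d · √n - z_{α/2}
z_β = 0.48 · √91 - 3.291
z_β = 0.48 · 9.539 - 3.291
z_β = 1.288

Power = Φ(z_β) = Φ(1.288) ≈ 0.901

Effect size d = 0.48 is small by Cohen's convention (0.2/0.5/0.8).

Threshold: power ≥ 0.80 is conventionally adequate.
Power ≈ 0.90 → the study is adequately powered (power ≥ 0.80).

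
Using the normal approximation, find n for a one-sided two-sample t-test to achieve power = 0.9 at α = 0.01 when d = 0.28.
n = 333 per group

Sample size formula (two-sample t-test, normal approximation):
n = 2 · ((z_α + z_β) / d)²

z_α = 2.326 (for α = 0.01, one-sided)
z_β = 1.282 (for power = 0.9)
d = 0.28

n = 2 · ((2.326 + 1.282) / 0.28)²
n = 2 · (12.886)²
n ≈ 332.10
Round up to the next whole number: n = 333 per group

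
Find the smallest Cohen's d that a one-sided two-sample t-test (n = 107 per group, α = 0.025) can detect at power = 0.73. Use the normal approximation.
d ≈ 0.35

Minimum detectable effect (two-sample t-test, normal approximation):
d = (z_α + z_β) / √(n/2)
d = (1.960 + 0.613) / √(107/2)
d = 2.573 / 7.314
d ≈ 0.35

By Cohen's convention (0.2 small / 0.5 medium / 0.8 large): small effect.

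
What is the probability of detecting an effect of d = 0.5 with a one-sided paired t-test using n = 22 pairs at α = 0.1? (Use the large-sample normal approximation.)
Power ≈ 0.86

Power calculation (paired t-test, normal approximation):
z_β = d · √n - z_α
z_β = 0.5 · √22 - 1.282
z_β = 0.5 · 4.690 - 1.282
z_β = 1.064

Power = Φ(z_β) = Φ(1.064) ≈ 0.856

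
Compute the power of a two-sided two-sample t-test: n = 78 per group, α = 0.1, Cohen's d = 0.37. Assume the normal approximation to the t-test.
Power ≈ 0.75

Power calculation (two-sample t-test, normal approximation):
z_β = d · √(n/2) - z_{α/2}
z_β = 0.37 · √(78/2) - 1.645
z_β = 0.37 · 6.245 - 1.645
z_β = 0.666

Power = Φ(z_β) = Φ(0.666) ≈ 0.747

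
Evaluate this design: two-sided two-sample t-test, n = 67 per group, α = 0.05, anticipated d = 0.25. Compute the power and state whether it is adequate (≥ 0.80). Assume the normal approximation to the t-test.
Power ≈ 0.30; the study is underpowered (power < 0.80)

Power calculation (two-sample t-test, normal approximation):
z_β = d · √(n/2) - z_{α/2}
z_β = 0.25 · √(67/2) - 1.960
z_β = 0.25 · 5.788 - 1.960
z_β = -0.513

Power = Φ(z_β) = Φ(-0.513) ≈ 0.304

Effect size d = 0.25 is small by Cohen's convention (0.2/0.5/0.8).

Threshold: power ≥ 0.80 is conventionally adequate.
Power ≈ 0.30 → the study is underpowered (power < 0.80).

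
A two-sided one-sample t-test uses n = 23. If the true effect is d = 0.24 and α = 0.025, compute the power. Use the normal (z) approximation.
Power ≈ 0.14

Power calculation (one-sample t-test, normal approximation):
z_β = d · √n - z_{α/2}
z_β = 0.24 · √23 - 2.241
z_β = 0.24 · 4.796 - 2.241
z_β = -1.090

Power = Φ(z_β) = Φ(-1.090) ≈ 0.138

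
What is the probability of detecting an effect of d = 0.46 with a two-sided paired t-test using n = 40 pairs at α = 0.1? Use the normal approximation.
Power ≈ 0.90

Power calculation (paired t-test, normal approximation):
z_β = d · √n - z_{α/2}
z_β = 0.46 · √40 - 1.645
z_β = 0.46 · 6.325 - 1.645
z_β = 1.264

Power = Φ(z_β) = Φ(1.264) ≈ 0.897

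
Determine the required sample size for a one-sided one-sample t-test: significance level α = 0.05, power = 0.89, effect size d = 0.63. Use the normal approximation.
n = 21

Sample size formula (one-sample t-test, normal approximation):
n = ((z_α + z_β) / d)²

z_α = 1.645 (for α = 0.05, one-sided)
z_β = 1.227 (for power = 0.89)
d = 0.63

n = ((1.645 + 1.227) / 0.63)²
n = (4.559)²
n ≈ 20.78
Round up to the next whole number: n = 21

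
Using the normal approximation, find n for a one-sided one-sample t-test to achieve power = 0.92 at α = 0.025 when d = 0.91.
n = 14

Sample size formula (one-sample t-test, normal approximation):
n = ((z_α + z_β) / d)²

z_α = 1.960 (for α = 0.025, one-sided)
z_β = 1.405 (for power = 0.92)
d = 0.91

n = ((1.960 + 1.405) / 0.91)²
n = (3.698)²
n ≈ 13.68
Round up to the next whole number: n = 14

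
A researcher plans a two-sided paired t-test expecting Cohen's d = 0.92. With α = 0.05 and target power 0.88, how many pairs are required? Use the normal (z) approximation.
n = 12 pairs

Sample size formula (paired t-test, normal approximation):
n = ((z_{α/2} + z_β) / d)²

z_{α/2} = 1.960 (for α = 0.05, two-sided)
z_β = 1.175 (for power = 0.88)
d = 0.92

n = ((1.960 + 1.175) / 0.92)²
n = (3.408)²
n ≈ 11.61
Round up to the next whole number: n = 12 pairs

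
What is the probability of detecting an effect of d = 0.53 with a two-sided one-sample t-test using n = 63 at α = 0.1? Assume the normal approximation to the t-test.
Power ≈ 0.99

Power calculation (one-sample t-test, normal approximation):
z_β = d · √n - z_{α/2}
z_β = 0.53 · √63 - 1.645
z_β = 0.53 · 7.937 - 1.645
z_β = 2.562

Power = Φ(z_β) = Φ(2.562) ≈ 0.995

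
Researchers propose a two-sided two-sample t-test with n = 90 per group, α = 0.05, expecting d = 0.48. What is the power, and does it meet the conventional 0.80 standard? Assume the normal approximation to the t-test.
Power ≈ 0.90; the study is adequately powered (power ≥ 0.80)

Power calculation (two-sample t-test, normal approximation):
z_β = d · √(n/2) - z_{α/2}
z_β = 0.48 · √(90/2) - 1.960
z_β = 0.48 · 6.708 - 1.960
z_β = 1.260

Power = Φ(z_β) = Φ(1.260) ≈ 0.896

Effect size d = 0.48 is small by Cohen's convention (0.2/0.5/0.8).

Threshold: power ≥ 0.80 is conventionally adequate.
Power ≈ 0.90 → the study is adequately powered (power ≥ 0.80).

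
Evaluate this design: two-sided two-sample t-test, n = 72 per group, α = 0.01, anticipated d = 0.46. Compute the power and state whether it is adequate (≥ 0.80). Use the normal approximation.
Power ≈ 0.57; the study is underpowered (power < 0.80)

Power calculation (two-sample t-test, normal approximation):
z_β = d · √(n/2) - z_{α/2}
z_β = 0.46 · √(72/2) - 2.576
z_β = 0.46 · 6.000 - 2.576
z_β = 0.184

Power = Φ(z_β) = Φ(0.184) ≈ 0.573

Effect size d = 0.46 is small by Cohen's convention (0.2/0.5/0.8).

Threshold: power ≥ 0.80 is conventionally adequate.
Power ≈ 0.57 → the study is underpowered (power < 0.80).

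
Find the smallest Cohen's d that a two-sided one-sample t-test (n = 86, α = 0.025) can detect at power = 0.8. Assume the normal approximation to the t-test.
d ≈ 0.33

Minimum detectable effect (one-sample t-test, normal approximation):
d = (z_{α/2} + z_β) / √n
d = (2.241 + 0.842) / √86
d = 3.083 / 9.274
d ≈ 0.33

By Cohen's convention (0.2 small / 0.5 medium / 0.8 large): small effect.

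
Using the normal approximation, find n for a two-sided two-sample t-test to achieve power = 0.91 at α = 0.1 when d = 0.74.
n = 33 per group

Sample size formula (two-sample t-test, normal approximation):
n = 2 · ((z_{α/2} + z_β) / d)²

z_{α/2} = 1.645 (for α = 0.1, two-sided)
z_β = 1.341 (for power = 0.91)
d = 0.74

n = 2 · ((1.645 + 1.341) / 0.74)²
n = 2 · (4.035)²
n ≈ 32.56
Round up to the next whole number: n = 33 per group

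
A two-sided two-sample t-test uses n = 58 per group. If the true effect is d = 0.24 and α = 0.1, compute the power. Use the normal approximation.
Power ≈ 0.36

Power calculation (two-sample t-test, normal approximation):
z_β = d · √(n/2) - z_{α/2}
z_β = 0.24 · √(58/2) - 1.645
z_β = 0.24 · 5.385 - 1.645
z_β = -0.352

Power = Φ(z_β) = Φ(-0.352) ≈ 0.362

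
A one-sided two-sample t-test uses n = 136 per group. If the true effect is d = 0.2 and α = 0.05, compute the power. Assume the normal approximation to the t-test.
Power ≈ 0.50

Power calculation (two-sample t-test, normal approximation):
z_β = d · √(n/2) - z_α
z_β = 0.2 · √(136/2) - 1.645
z_β = 0.2 · 8.246 - 1.645
z_β = 0.004

Power = Φ(z_β) = Φ(0.004) ≈ 0.502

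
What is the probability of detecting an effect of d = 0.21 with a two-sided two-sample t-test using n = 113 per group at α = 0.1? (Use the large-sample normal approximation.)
Power ≈ 0.47

Power calculation (two-sample t-test, normal approximation):
z_β = d · √(n/2) - z_{α/2}
z_β = 0.21 · √(113/2) - 1.645
z_β = 0.21 · 7.517 - 1.645
z_β = -0.066

Power = Φ(z_β) = Φ(-0.066) ≈ 0.474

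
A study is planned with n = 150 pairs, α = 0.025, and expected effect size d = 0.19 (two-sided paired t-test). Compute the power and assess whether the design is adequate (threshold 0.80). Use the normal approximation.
Power ≈ 0.53; the study is underpowered (power < 0.80)

Power calculation (paired t-test, normal approximation):
z_β = d · √n - z_{α/2}
z_β = 0.19 · √150 - 2.241
z_β = 0.19 · 12.247 - 2.241
z_β = 0.086

Power = Φ(z_β) = Φ(0.086) ≈ 0.534

Effect size d = 0.19 is very small by Cohen's convention (0.2/0.5/0.8).

Threshold: power ≥ 0.80 is conventionally adequate.
Power ≈ 0.53 → the study is underpowered (power < 0.80).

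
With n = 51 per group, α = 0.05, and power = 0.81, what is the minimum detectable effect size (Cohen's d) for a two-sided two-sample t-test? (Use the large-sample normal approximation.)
d ≈ 0.56

Minimum detectable effect (two-sample t-test, normal approximation):
d = (z_{α/2} + z_β) / √(n/2)
d = (1.960 + 0.878) / √(51/2)
d = 2.838 / 5.050
d ≈ 0.56

By Cohen's convention (0.2 small / 0.5 medium / 0.8 large): medium effect.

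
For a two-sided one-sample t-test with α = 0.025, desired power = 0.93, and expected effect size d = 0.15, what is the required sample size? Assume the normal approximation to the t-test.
n = 615

Sample size formula (one-sample t-test, normal approximation):
n = ((z_{α/2} + z_β) / d)²

z_{α/2} = 2.241 (for α = 0.025, two-sided)
z_β = 1.476 (for power = 0.93)
d = 0.15

n = ((2.241 + 1.476) / 0.15)²
n = (24.780)²
n ≈ 614.05
Round up to the next whole number: n = 615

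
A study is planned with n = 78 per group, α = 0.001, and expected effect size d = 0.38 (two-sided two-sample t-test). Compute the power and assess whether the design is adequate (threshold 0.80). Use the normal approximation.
Power ≈ 0.18; the study is underpowered (power < 0.80)

Power calculation (two-sample t-test, normal approximation):
z_β = d · √(n/2) - z_{α/2}
z_β = 0.38 · √(78/2) - 3.291
z_β = 0.38 · 6.245 - 3.291
z_β = -0.917

Power = Φ(z_β) = Φ(-0.917) ≈ 0.179

Effect size d = 0.38 is small by Cohen's convention (0.2/0.5/0.8).

Threshold: power ≥ 0.80 is conventionally adequate.
Power ≈ 0.18 → the study is underpowered (power < 0.80).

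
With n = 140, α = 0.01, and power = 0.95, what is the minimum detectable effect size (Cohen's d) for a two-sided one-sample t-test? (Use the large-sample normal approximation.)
d ≈ 0.36

Minimum detectable effect (one-sample t-test, normal approximation):
d = (z_{α/2} + z_β) / √n
d = (2.576 + 1.645) / √140
d = 4.221 / 11.832
d ≈ 0.36

By Cohen's convention (0.2 small / 0.5 medium / 0.8 large): small effect.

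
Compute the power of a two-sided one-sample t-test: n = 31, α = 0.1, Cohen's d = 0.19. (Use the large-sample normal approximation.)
Power ≈ 0.28

Power calculation (one-sample t-test, normal approximation):
z_β = d · √n - z_{α/2}
z_β = 0.19 · √31 - 1.645
z_β = 0.19 · 5.568 - 1.645
z_β = -0.587

Power = Φ(z_β) = Φ(-0.587) ≈ 0.279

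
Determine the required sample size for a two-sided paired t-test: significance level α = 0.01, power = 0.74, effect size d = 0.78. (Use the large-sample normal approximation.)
n = 18 pairs

Sample size formula (paired t-test, normal approximation):
n = ((z_{α/2} + z_β) / d)²

z_{α/2} = 2.576 (for α = 0.01, two-sided)
z_β = 0.643 (for power = 0.74)
d = 0.78

n = ((2.576 + 0.643) / 0.78)²
n = (4.127)²
n ≈ 17.03
Round up to the next whole number: n = 18 pairs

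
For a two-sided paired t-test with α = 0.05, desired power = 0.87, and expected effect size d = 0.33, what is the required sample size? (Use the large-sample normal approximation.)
n = 88 pairs

Sample size formula (paired t-test, normal approximation):
n = ((z_{α/2} + z_β) / d)²

z_{α/2} = 1.960 (for α = 0.05, two-sided)
z_β = 1.126 (for power = 0.87)
d = 0.33

n = ((1.960 + 1.126) / 0.33)²
n = (9.352)²
n ≈ 87.46
Round up to the next whole number: n = 88 pairs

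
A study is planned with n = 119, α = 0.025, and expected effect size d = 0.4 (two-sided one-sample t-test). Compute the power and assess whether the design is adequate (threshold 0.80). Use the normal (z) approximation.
Power ≈ 0.98; the study is adequately powered (power ≥ 0.80)

Power calculation (one-sample t-test, normal approximation):
z_β = d · √n - z_{α/2}
z_β = 0.4 · √119 - 2.241
z_β = 0.4 · 10.909 - 2.241
z_β = 2.122

Power = Φ(z_β) = Φ(2.122) ≈ 0.983

Effect size d = 0.4 is small by Cohen's convention (0.2/0.5/0.8).

Threshold: power ≥ 0.80 is conventionally adequate.
Power ≈ 0.98 → the study is adequately powered (power ≥ 0.80).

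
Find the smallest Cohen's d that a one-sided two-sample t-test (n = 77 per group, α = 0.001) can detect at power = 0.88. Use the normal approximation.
d ≈ 0.69

Minimum detectable effect (two-sample t-test, normal approximation):
d = (z_α + z_β) / √(n/2)
d = (3.090 + 1.175) / √(77/2)
d = 4.265 / 6.205
d ≈ 0.69

By Cohen's convention (0.2 small / 0.5 medium / 0.8 large): medium effect.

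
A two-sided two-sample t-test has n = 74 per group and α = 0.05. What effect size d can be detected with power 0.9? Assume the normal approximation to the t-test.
d ≈ 0.53

Minimum detectable effect (two-sample t-test, normal approximation):
d = (z_{α/2} + z_β) / √(n/2)
d = (1.960 + 1.282) / √(74/2)
d = 3.242 / 6.083
d ≈ 0.53

By Cohen's convention (0.2 small / 0.5 medium / 0.8 large): medium effect.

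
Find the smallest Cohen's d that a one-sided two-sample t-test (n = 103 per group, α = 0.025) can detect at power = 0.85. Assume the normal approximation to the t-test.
d ≈ 0.42

Minimum detectable effect (two-sample t-test, normal approximation):
d = (z_α + z_β) / √(n/2)
d = (1.960 + 1.036) / √(103/2)
d = 2.996 / 7.176
d ≈ 0.42

By Cohen's convention (0.2 small / 0.5 medium / 0.8 large): small effect.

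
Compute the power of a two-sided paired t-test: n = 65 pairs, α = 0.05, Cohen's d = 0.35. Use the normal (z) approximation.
Power ≈ 0.81

Power calculation (paired t-test, normal approximation):
z_β = d · √n - z_{α/2}
z_β = 0.35 · √65 - 1.960
z_β = 0.35 · 8.062 - 1.960
z_β = 0.862

Power = Φ(z_β) = Φ(0.862) ≈ 0.806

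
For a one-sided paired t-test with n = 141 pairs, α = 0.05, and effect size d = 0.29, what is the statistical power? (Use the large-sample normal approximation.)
Power ≈ 0.96

Power calculation (paired t-test, normal approximation):
z_β = d · √n - z_α
z_β = 0.29 · √141 - 1.645
z_β = 0.29 · 11.874 - 1.645
z_β = 1.799

Power = Φ(z_β) = Φ(1.799) ≈ 0.964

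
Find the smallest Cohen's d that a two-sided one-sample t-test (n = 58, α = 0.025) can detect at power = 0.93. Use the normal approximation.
d ≈ 0.49

Minimum detectable effect (one-sample t-test, normal approximation):
d = (z_{α/2} + z_β) / √n
d = (2.241 + 1.476) / √58
d = 3.717 / 7.616
d ≈ 0.49

By Cohen's convention (0.2 small / 0.5 medium / 0.8 large): small effect.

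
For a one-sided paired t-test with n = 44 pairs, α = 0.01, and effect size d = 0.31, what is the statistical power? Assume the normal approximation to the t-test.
Power ≈ 0.39

Power calculation (paired t-test, normal approximation):
z_β = d · √n - z_α
z_β = 0.31 · √44 - 2.326
z_β = 0.31 · 6.633 - 2.326
z_β = -0.270

Power = Φ(z_β) = Φ(-0.270) ≈ 0.394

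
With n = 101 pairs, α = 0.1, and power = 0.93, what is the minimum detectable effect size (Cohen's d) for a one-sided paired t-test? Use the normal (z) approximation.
d ≈ 0.27

Minimum detectable effect (paired t-test, normal approximation):
d = (z_α + z_β) / √n
d = (1.282 + 1.476) / √101
d = 2.757 / 10.050
d ≈ 0.27

By Cohen's convention (0.2 small / 0.5 medium / 0.8 large): small effect.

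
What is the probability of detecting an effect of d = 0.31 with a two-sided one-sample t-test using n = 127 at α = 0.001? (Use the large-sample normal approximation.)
Power ≈ 0.58

Power calculation (one-sample t-test, normal approximation):
z_β = d · √n - z_{α/2}
z_β = 0.31 · √127 - 3.291
z_β = 0.31 · 11.269 - 3.291
z_β = 0.203

Power = Φ(z_β) = Φ(0.203) ≈ 0.580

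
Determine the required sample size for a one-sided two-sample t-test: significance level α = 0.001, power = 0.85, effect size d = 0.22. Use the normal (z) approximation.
n = 704 per group

Sample size formula (two-sample t-test, normal approximation):
n = 2 · ((z_α + z_β) / d)²

z_α = 3.090 (for α = 0.001, one-sided)
z_β = 1.036 (for power = 0.85)
d = 0.22

n = 2 · ((3.090 + 1.036) / 0.22)²
n = 2 · (18.755)²
n ≈ 703.50
Round up to the next whole number: n = 704 per group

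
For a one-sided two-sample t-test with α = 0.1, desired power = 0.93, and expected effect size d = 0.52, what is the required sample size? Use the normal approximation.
n = 57 per group

Sample size formula (two-sample t-test, normal approximation):
n = 2 · ((z_α + z_β) / d)²

z_α = 1.282 (for α = 0.1, one-sided)
z_β = 1.476 (for power = 0.93)
d = 0.52

n = 2 · ((1.282 + 1.476) / 0.52)²
n = 2 · (5.304)²
n ≈ 56.26
Round up to the next whole number: n = 57 per group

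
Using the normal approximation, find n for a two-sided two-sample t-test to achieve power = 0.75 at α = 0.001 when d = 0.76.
n = 55 per group

Sample size formula (two-sample t-test, normal approximation):
n = 2 · ((z_{α/2} + z_β) / d)²

z_{α/2} = 3.291 (for α = 0.001, two-sided)
z_β = 0.674 (for power = 0.75)
d = 0.76

n = 2 · ((3.291 + 0.674) / 0.76)²
n = 2 · (5.217)²
n ≈ 54.43
Round up to the next whole number: n = 55 per group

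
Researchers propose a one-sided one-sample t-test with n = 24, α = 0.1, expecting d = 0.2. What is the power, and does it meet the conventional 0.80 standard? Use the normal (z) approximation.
Power ≈ 0.38; the study is underpowered (power < 0.80)

Power calculation (one-sample t-test, normal approximation):
z_β = d · √n - z_α
z_β = 0.2 · √24 - 1.282
z_β = 0.2 · 4.899 - 1.282
z_β = -0.302

Power = Φ(z_β) = Φ(-0.302) ≈ 0.381

Effect size d = 0.2 is small by Cohen's convention (0.2/0.5/0.8).

Threshold: power ≥ 0.80 is conventionally adequate.
Power ≈ 0.38 → the study is underpowered (power < 0.80).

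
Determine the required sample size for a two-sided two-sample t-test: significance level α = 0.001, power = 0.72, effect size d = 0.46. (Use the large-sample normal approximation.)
n = 142 per group

Sample size formula (two-sample t-test, normal approximation):
n = 2 · ((z_{α/2} + z_β) / d)²

z_{α/2} = 3.291 (for α = 0.001, two-sided)
z_β = 0.583 (for power = 0.72)
d = 0.46

n = 2 · ((3.291 + 0.583) / 0.46)²
n = 2 · (8.422)²
n ≈ 141.86
Round up to the next whole number: n = 142 per group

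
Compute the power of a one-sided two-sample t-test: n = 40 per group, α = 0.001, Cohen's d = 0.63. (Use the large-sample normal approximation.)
Power ≈ 0.39

Power calculation (two-sample t-test, normal approximation):
z_β = d · √(n/2) - z_α
z_β = 0.63 · √(40/2) - 3.090
z_β = 0.63 · 4.472 - 3.090
z_β = -0.273

Power = Φ(z_β) = Φ(-0.273) ≈ 0.393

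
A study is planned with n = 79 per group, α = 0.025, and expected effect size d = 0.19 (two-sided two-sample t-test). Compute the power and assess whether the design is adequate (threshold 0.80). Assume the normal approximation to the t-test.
Power ≈ 0.15; the study is underpowered (power < 0.80)

Power calculation (two-sample t-test, normal approximation):
z_β = d · √(n/2) - z_{α/2}
z_β = 0.19 · √(79/2) - 2.241
z_β = 0.19 · 6.285 - 2.241
z_β = -1.047

Power = Φ(z_β) = Φ(-1.047) ≈ 0.147

Effect size d = 0.19 is very small by Cohen's convention (0.2/0.5/0.8).

Threshold: power ≥ 0.80 is conventionally adequate.
Power ≈ 0.15 → the study is underpowered (power < 0.80).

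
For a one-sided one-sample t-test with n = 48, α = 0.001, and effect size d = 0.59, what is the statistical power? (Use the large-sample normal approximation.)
Power ≈ 0.84

Power calculation (one-sample t-test, normal approximation):
z_β = d · √n - z_α
z_β = 0.59 · √48 - 3.090
z_β = 0.59 · 6.928 - 3.090
z_β = 0.997

Power = Φ(z_β) = Φ(0.997) ≈ 0.841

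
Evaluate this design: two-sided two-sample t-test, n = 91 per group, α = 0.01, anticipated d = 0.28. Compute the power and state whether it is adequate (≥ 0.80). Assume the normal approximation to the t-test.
Power ≈ 0.25; the study is underpowered (power < 0.80)

Power calculation (two-sample t-test, normal approximation):
z_β = d · √(n/2) - z_{α/2}
z_β = 0.28 · √(91/2) - 2.576
z_β = 0.28 · 6.745 - 2.576
z_β = -0.687

Power = Φ(z_β) = Φ(-0.687) ≈ 0.246

Effect size d = 0.28 is small by Cohen's convention (0.2/0.5/0.8).

Threshold: power ≥ 0.80 is conventionally adequate.
Power ≈ 0.25 → the study is underpowered (power < 0.80).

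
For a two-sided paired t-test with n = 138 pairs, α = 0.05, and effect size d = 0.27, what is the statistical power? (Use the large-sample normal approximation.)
Power ≈ 0.89

Power calculation (paired t-test, normal approximation):
z_β = d · √n - z_{α/2}
z_β = 0.27 · √138 - 1.960
z_β = 0.27 · 11.747 - 1.960
z_β = 1.212

Power = Φ(z_β) = Φ(1.212) ≈ 0.887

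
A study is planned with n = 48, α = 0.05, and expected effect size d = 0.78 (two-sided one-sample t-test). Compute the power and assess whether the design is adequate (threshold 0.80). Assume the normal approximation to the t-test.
Power ≈ 1.00; the study is adequately powered (power ≥ 0.80)

Power calculation (one-sample t-test, normal approximation):
z_β = d · √n - z_{α/2}
z_β = 0.78 · √48 - 1.960
z_β = 0.78 · 6.928 - 1.960
z_β = 3.444

Power = Φ(z_β) = Φ(3.444) ≈ 1.000

Effect size d = 0.78 is medium by Cohen's convention (0.2/0.5/0.8).

Threshold: power ≥ 0.80 is conventionally adequate.
Power ≈ 1.00 → the study is adequately powered (power ≥ 0.80).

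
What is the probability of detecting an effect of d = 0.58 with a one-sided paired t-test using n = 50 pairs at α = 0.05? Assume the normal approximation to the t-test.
Power ≈ 0.99

Power calculation (paired t-test, normal approximation):
z_β = d · √n - z_α
z_β = 0.58 · √50 - 1.645
z_β = 0.58 · 7.071 - 1.645
z_β = 2.456

Power = Φ(z_β) = Φ(2.456) ≈ 0.993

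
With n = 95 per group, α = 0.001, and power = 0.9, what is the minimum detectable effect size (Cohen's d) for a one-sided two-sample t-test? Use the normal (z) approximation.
d ≈ 0.63

Minimum detectable effect (two-sample t-test, normal approximation):
d = (z_α + z_β) / √(n/2)
d = (3.090 + 1.282) / √(95/2)
d = 4.372 / 6.892
d ≈ 0.63

By Cohen's convention (0.2 small / 0.5 medium / 0.8 large): medium effect.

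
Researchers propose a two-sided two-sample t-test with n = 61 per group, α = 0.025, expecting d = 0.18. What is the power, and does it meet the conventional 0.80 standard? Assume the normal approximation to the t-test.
Power ≈ 0.11; the study is underpowered (power < 0.80)

Power calculation (two-sample t-test, normal approximation):
z_β = d · √(n/2) - z_{α/2}
z_β = 0.18 · √(61/2) - 2.241
z_β = 0.18 · 5.523 - 2.241
z_β = -1.247

Power = Φ(z_β) = Φ(-1.247) ≈ 0.106

Effect size d = 0.18 is very small by Cohen's convention (0.2/0.5/0.8).

Threshold: power ≥ 0.80 is conventionally adequate.
Power ≈ 0.11 → the study is underpowered (power < 0.80).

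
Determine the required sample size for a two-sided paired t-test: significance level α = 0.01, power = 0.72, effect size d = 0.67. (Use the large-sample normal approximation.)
n = 23 pairs

Sample size formula (paired t-test, normal approximation):
n = ((z_{α/2} + z_β) / d)²

z_{α/2} = 2.576 (for α = 0.01, two-sided)
z_β = 0.583 (for power = 0.72)
d = 0.67

n = ((2.576 + 0.583) / 0.67)²
n = (4.715)²
n ≈ 22.23
Round up to the next whole number: n = 23 pairs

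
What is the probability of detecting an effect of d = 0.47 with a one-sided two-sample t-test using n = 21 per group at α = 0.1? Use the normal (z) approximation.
Power ≈ 0.60

Power calculation (two-sample t-test, normal approximation):
z_β = d · √(n/2) - z_α
z_β = 0.47 · √(21/2) - 1.282
z_β = 0.47 · 3.240 - 1.282
z_β = 0.241

Power = Φ(z_β) = Φ(0.241) ≈ 0.595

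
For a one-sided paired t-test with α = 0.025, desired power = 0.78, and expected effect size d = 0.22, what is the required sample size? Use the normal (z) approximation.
n = 155 pairs

Sample size formula (paired t-test, normal approximation):
n = ((z_α + z_β) / d)²

z_α = 1.960 (for α = 0.025, one-sided)
z_β = 0.772 (for power = 0.78)
d = 0.22

n = ((1.960 + 0.772) / 0.22)²
n = (12.418)²
n ≈ 154.21
Round up to the next whole number: n = 155 pairs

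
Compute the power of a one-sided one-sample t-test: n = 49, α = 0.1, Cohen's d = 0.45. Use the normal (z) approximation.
Power ≈ 0.97

Power calculation (one-sample t-test, normal approximation):
z_β = d · √n - z_α
z_β = 0.45 · √49 - 1.282
z_β = 0.45 · 7.000 - 1.282
z_β = 1.868

Power = Φ(z_β) = Φ(1.868) ≈ 0.969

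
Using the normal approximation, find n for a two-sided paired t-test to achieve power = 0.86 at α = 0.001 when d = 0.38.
n = 133 pairs

Sample size formula (paired t-test, normal approximation):
n = ((z_{α/2} + z_β) / d)²

z_{α/2} = 3.291 (for α = 0.001, two-sided)
z_β = 1.080 (for power = 0.86)
d = 0.38

n = ((3.291 + 1.080) / 0.38)²
n = (11.503)²
n ≈ 132.32
Round up to the next whole number: n = 133 pairs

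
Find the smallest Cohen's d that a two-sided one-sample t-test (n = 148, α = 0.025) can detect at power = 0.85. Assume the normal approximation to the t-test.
d ≈ 0.27

Minimum detectable effect (one-sample t-test, normal approximation):
d = (z_{α/2} + z_β) / √n
d = (2.241 + 1.036) / √148
d = 3.278 / 12.166
d ≈ 0.27

By Cohen's convention (0.2 small / 0.5 medium / 0.8 large): small effect.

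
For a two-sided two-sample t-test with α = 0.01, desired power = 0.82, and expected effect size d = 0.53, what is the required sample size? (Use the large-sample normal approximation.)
n = 87 per group

Sample size formula (two-sample t-test, normal approximation):
n = 2 · ((z_{α/2} + z_β) / d)²

z_{α/2} = 2.576 (for α = 0.01, two-sided)
z_β = 0.915 (for power = 0.82)
d = 0.53

n = 2 · ((2.576 + 0.915) / 0.53)²
n = 2 · (6.587)²
n ≈ 86.78
Round up to the next whole number: n = 87 per group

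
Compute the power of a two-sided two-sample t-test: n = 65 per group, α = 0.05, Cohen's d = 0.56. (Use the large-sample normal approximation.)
Power ≈ 0.89

Power calculation (two-sample t-test, normal approximation):
z_β = d · √(n/2) - z_{α/2}
z_β = 0.56 · √(65/2) - 1.960
z_β = 0.56 · 5.701 - 1.960
z_β = 1.233

Power = Φ(z_β) = Φ(1.233) ≈ 0.891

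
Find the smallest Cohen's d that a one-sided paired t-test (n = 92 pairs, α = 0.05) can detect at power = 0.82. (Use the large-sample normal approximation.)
d ≈ 0.27

Minimum detectable effect (paired t-test, normal approximation):
d = (z_α + z_β) / √n
d = (1.645 + 0.915) / √92
d = 2.560 / 9.592
d ≈ 0.27

By Cohen's convention (0.2 small / 0.5 medium / 0.8 large): small effect.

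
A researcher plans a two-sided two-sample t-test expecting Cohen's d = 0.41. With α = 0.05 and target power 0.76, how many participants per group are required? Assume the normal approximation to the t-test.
n = 85 per group

Sample size formula (two-sample t-test, normal approximation):
n = 2 · ((z_{α/2} + z_β) / d)²

z_{α/2} = 1.960 (for α = 0.05, two-sided)
z_β = 0.706 (for power = 0.76)
d = 0.41

n = 2 · ((1.960 + 0.706) / 0.41)²
n = 2 · (6.502)²
n ≈ 84.55
Round up to the next whole number: n = 85 per group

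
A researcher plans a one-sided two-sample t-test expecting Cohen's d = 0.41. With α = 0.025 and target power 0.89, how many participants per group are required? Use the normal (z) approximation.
n = 121 per group

Sample size formula (two-sample t-test, normal approximation):
n = 2 · ((z_α + z_β) / d)²

z_α = 1.960 (for α = 0.025, one-sided)
z_β = 1.227 (for power = 0.89)
d = 0.41

n = 2 · ((1.960 + 1.227) / 0.41)²
n = 2 · (7.773)²
n ≈ 120.84
Round up to the next whole number: n = 121 per group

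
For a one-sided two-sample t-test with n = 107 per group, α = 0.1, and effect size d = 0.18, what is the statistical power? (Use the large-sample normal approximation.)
Power ≈ 0.51

Power calculation (two-sample t-test, normal approximation):
z_β = d · √(n/2) - z_α
z_β = 0.18 · √(107/2) - 1.282
z_β = 0.18 · 7.314 - 1.282
z_β = 0.035

Power = Φ(z_β) = Φ(0.035) ≈ 0.514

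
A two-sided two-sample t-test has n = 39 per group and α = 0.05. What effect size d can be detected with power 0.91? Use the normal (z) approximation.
d ≈ 0.75

Minimum detectable effect (two-sample t-test, normal approximation):
d = (z_{α/2} + z_β) / √(n/2)
d = (1.960 + 1.341) / √(39/2)
d = 3.301 / 4.416
d ≈ 0.75

By Cohen's convention (0.2 small / 0.5 medium / 0.8 large): medium effect.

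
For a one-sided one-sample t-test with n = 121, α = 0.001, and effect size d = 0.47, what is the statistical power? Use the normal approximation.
Power ≈ 0.98

Power calculation (one-sample t-test, normal approximation):
z_β = d · √n - z_α
z_β = 0.47 · √121 - 3.090
z_β = 0.47 · 11.000 - 3.090
z_β = 2.080

Power = Φ(z_β) = Φ(2.080) ≈ 0.981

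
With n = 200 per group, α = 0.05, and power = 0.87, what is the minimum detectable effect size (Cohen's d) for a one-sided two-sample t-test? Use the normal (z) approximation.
d ≈ 0.28

Minimum detectable effect (two-sample t-test, normal approximation):
d = (z_α + z_β) / √(n/2)
d = (1.645 + 1.126) / √(200/2)
d = 2.771 / 10.000
d ≈ 0.28

By Cohen's convention (0.2 small / 0.5 medium / 0.8 large): small effect.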